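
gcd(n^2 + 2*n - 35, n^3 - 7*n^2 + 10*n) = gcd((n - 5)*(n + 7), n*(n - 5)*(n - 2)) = n - 5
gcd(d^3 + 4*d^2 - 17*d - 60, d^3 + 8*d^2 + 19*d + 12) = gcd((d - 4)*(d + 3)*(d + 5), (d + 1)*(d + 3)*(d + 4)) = d + 3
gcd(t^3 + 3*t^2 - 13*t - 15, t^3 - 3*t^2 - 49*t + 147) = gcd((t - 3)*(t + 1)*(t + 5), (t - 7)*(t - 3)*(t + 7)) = t - 3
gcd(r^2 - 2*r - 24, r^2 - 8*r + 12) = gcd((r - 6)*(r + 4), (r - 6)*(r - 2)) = r - 6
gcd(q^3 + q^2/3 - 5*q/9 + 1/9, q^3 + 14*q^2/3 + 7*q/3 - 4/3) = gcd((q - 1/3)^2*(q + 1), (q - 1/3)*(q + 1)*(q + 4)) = q^2 + 2*q/3 - 1/3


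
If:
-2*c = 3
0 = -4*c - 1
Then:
No Solution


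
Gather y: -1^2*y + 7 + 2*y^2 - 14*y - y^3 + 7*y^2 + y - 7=-y^3 + 9*y^2 - 14*y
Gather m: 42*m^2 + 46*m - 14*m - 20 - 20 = 42*m^2 + 32*m - 40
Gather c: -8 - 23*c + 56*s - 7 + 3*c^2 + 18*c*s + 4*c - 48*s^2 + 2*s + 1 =3*c^2 + c*(18*s - 19) - 48*s^2 + 58*s - 14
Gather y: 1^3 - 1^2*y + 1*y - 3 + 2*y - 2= 2*y - 4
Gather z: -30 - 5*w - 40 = -5*w - 70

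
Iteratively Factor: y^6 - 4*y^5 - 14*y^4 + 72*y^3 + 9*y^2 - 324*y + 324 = (y - 3)*(y^5 - y^4 - 17*y^3 + 21*y^2 + 72*y - 108) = (y - 3)*(y - 2)*(y^4 + y^3 - 15*y^2 - 9*y + 54) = (y - 3)^2*(y - 2)*(y^3 + 4*y^2 - 3*y - 18) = (y - 3)^2*(y - 2)*(y + 3)*(y^2 + y - 6) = (y - 3)^2*(y - 2)*(y + 3)^2*(y - 2)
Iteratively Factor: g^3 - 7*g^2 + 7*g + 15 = (g + 1)*(g^2 - 8*g + 15) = (g - 3)*(g + 1)*(g - 5)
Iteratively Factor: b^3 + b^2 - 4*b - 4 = (b - 2)*(b^2 + 3*b + 2) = (b - 2)*(b + 2)*(b + 1)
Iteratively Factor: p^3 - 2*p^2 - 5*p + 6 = (p - 1)*(p^2 - p - 6) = (p - 1)*(p + 2)*(p - 3)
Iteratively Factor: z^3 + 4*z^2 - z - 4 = (z - 1)*(z^2 + 5*z + 4) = (z - 1)*(z + 1)*(z + 4)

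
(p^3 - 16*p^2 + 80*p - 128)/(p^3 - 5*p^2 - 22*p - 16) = (p^2 - 8*p + 16)/(p^2 + 3*p + 2)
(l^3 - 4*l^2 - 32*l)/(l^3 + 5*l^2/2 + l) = 2*(l^2 - 4*l - 32)/(2*l^2 + 5*l + 2)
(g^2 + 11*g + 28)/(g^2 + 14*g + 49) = (g + 4)/(g + 7)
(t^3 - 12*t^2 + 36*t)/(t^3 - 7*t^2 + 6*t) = (t - 6)/(t - 1)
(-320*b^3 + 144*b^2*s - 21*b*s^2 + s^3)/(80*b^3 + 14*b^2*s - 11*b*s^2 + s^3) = (-8*b + s)/(2*b + s)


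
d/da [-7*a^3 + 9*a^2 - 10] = 3*a*(6 - 7*a)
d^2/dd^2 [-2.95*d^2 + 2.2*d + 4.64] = -5.90000000000000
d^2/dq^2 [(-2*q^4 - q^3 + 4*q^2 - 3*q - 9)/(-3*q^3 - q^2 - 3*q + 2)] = 2*(-55*q^6 + 108*q^5 + 699*q^4 - 49*q^3 + 384*q^2 + 273*q + 101)/(27*q^9 + 27*q^8 + 90*q^7 + q^6 + 54*q^5 - 87*q^4 + 27*q^3 - 42*q^2 + 36*q - 8)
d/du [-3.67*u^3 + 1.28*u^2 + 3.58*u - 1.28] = -11.01*u^2 + 2.56*u + 3.58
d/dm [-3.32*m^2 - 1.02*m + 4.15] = -6.64*m - 1.02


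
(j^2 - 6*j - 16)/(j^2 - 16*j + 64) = (j + 2)/(j - 8)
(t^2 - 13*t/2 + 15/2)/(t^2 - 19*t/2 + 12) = (t - 5)/(t - 8)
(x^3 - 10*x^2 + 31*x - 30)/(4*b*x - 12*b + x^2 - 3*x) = (x^2 - 7*x + 10)/(4*b + x)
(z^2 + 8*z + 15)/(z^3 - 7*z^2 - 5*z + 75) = (z + 5)/(z^2 - 10*z + 25)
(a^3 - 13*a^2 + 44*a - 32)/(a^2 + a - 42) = (a^3 - 13*a^2 + 44*a - 32)/(a^2 + a - 42)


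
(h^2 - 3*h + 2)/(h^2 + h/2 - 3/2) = 2*(h - 2)/(2*h + 3)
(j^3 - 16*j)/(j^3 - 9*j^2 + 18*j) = (j^2 - 16)/(j^2 - 9*j + 18)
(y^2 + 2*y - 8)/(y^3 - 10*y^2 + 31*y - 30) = (y + 4)/(y^2 - 8*y + 15)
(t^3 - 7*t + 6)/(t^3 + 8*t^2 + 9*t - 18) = (t - 2)/(t + 6)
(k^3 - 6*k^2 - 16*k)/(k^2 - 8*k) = k + 2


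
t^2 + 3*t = t*(t + 3)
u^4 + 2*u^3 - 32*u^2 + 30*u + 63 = (u - 3)^2*(u + 1)*(u + 7)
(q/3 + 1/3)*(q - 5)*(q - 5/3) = q^3/3 - 17*q^2/9 + 5*q/9 + 25/9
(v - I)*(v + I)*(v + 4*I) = v^3 + 4*I*v^2 + v + 4*I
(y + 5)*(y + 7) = y^2 + 12*y + 35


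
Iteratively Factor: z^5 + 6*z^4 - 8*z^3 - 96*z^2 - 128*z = (z + 4)*(z^4 + 2*z^3 - 16*z^2 - 32*z) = (z + 2)*(z + 4)*(z^3 - 16*z) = z*(z + 2)*(z + 4)*(z^2 - 16) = z*(z + 2)*(z + 4)^2*(z - 4)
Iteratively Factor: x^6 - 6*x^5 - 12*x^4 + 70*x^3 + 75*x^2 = (x - 5)*(x^5 - x^4 - 17*x^3 - 15*x^2) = (x - 5)*(x + 1)*(x^4 - 2*x^3 - 15*x^2) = x*(x - 5)*(x + 1)*(x^3 - 2*x^2 - 15*x) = x*(x - 5)*(x + 1)*(x + 3)*(x^2 - 5*x) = x*(x - 5)^2*(x + 1)*(x + 3)*(x)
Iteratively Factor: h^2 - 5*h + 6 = (h - 2)*(h - 3)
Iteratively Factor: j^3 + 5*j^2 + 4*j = (j + 1)*(j^2 + 4*j) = (j + 1)*(j + 4)*(j)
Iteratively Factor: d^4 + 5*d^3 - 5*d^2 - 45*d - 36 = (d + 1)*(d^3 + 4*d^2 - 9*d - 36) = (d + 1)*(d + 3)*(d^2 + d - 12) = (d - 3)*(d + 1)*(d + 3)*(d + 4)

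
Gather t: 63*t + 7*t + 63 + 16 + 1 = 70*t + 80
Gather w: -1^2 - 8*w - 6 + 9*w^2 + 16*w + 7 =9*w^2 + 8*w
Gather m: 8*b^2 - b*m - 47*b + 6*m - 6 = 8*b^2 - 47*b + m*(6 - b) - 6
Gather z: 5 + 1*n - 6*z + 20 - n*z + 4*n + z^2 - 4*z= 5*n + z^2 + z*(-n - 10) + 25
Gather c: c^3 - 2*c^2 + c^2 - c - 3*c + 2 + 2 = c^3 - c^2 - 4*c + 4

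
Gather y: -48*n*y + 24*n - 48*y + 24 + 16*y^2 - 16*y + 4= 24*n + 16*y^2 + y*(-48*n - 64) + 28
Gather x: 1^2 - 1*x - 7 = -x - 6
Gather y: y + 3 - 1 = y + 2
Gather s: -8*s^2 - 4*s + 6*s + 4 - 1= -8*s^2 + 2*s + 3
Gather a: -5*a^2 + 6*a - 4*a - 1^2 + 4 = -5*a^2 + 2*a + 3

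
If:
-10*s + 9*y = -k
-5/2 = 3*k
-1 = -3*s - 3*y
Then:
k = -5/6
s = 13/114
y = 25/114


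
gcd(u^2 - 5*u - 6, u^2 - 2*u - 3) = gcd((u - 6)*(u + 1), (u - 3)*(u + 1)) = u + 1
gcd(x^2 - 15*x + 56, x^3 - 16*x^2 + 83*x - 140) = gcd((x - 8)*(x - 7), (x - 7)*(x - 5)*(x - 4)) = x - 7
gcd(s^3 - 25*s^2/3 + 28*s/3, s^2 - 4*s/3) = s^2 - 4*s/3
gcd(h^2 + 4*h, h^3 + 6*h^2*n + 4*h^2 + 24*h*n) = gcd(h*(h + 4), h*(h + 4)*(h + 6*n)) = h^2 + 4*h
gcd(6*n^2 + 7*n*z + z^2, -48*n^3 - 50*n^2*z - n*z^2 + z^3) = 6*n^2 + 7*n*z + z^2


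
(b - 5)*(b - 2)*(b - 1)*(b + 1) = b^4 - 7*b^3 + 9*b^2 + 7*b - 10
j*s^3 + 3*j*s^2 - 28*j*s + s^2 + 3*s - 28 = (s - 4)*(s + 7)*(j*s + 1)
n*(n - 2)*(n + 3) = n^3 + n^2 - 6*n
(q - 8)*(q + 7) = q^2 - q - 56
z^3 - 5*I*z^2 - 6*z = z*(z - 3*I)*(z - 2*I)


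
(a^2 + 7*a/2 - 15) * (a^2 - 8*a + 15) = a^4 - 9*a^3/2 - 28*a^2 + 345*a/2 - 225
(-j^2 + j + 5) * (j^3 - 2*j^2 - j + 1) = -j^5 + 3*j^4 + 4*j^3 - 12*j^2 - 4*j + 5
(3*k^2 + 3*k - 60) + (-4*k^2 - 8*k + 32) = -k^2 - 5*k - 28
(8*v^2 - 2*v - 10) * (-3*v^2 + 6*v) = -24*v^4 + 54*v^3 + 18*v^2 - 60*v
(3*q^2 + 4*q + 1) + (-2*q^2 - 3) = q^2 + 4*q - 2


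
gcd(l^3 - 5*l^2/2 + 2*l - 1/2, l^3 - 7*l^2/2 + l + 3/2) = l - 1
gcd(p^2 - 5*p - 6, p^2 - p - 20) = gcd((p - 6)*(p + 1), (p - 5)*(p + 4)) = 1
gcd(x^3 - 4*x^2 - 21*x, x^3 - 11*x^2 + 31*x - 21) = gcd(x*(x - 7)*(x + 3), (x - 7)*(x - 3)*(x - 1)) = x - 7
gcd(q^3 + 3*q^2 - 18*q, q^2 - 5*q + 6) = q - 3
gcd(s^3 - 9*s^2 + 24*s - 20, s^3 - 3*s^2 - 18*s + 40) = s^2 - 7*s + 10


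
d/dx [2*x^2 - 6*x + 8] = 4*x - 6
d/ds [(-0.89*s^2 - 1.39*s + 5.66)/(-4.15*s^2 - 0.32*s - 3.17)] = (-5.4837*s^2 + 52.6206*s + 6.2175)/(17.2225*s^4 + 2.656*s^3 + 26.4134*s^2 + 2.0288*s + 10.0489)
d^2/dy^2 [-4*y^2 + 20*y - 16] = -8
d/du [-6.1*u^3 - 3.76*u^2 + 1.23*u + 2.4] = -18.3*u^2 - 7.52*u + 1.23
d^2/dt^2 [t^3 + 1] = 6*t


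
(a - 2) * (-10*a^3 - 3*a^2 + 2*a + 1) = -10*a^4 + 17*a^3 + 8*a^2 - 3*a - 2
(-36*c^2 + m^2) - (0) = -36*c^2 + m^2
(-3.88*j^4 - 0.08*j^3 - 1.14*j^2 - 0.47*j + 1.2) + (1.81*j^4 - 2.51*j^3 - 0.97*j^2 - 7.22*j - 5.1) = -2.07*j^4 - 2.59*j^3 - 2.11*j^2 - 7.69*j - 3.9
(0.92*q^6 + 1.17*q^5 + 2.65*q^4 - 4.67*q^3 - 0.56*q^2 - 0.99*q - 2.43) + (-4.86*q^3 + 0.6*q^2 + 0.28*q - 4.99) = 0.92*q^6 + 1.17*q^5 + 2.65*q^4 - 9.53*q^3 + 0.0399999999999999*q^2 - 0.71*q - 7.42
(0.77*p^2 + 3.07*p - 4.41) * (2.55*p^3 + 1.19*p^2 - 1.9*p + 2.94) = 1.9635*p^5 + 8.7448*p^4 - 9.0552*p^3 - 8.8171*p^2 + 17.4048*p - 12.9654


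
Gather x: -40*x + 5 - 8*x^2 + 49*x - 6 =-8*x^2 + 9*x - 1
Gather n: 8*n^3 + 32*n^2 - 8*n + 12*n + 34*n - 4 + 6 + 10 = 8*n^3 + 32*n^2 + 38*n + 12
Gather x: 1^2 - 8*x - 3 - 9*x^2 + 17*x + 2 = -9*x^2 + 9*x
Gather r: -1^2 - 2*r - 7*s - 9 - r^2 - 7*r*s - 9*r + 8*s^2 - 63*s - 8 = -r^2 + r*(-7*s - 11) + 8*s^2 - 70*s - 18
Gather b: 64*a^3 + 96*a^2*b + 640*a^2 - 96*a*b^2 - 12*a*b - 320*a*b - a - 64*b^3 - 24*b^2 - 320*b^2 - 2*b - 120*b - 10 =64*a^3 + 640*a^2 - a - 64*b^3 + b^2*(-96*a - 344) + b*(96*a^2 - 332*a - 122) - 10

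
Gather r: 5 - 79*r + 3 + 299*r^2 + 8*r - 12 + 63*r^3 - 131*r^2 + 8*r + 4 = 63*r^3 + 168*r^2 - 63*r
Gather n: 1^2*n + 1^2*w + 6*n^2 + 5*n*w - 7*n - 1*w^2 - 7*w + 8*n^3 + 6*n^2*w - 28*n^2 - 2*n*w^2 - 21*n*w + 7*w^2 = 8*n^3 + n^2*(6*w - 22) + n*(-2*w^2 - 16*w - 6) + 6*w^2 - 6*w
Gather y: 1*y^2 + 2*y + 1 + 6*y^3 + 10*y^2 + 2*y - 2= 6*y^3 + 11*y^2 + 4*y - 1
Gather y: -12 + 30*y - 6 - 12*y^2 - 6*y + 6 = -12*y^2 + 24*y - 12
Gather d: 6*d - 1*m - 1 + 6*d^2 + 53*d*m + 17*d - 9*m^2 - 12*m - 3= 6*d^2 + d*(53*m + 23) - 9*m^2 - 13*m - 4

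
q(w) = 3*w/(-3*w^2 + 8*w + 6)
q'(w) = 3*w*(6*w - 8)/(-3*w^2 + 8*w + 6)^2 + 3/(-3*w^2 + 8*w + 6) = 9*(w^2 + 2)/(9*w^4 - 48*w^3 + 28*w^2 + 96*w + 36)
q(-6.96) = 0.11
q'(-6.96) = 0.01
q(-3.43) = 0.18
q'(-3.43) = 0.04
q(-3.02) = 0.20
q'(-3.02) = 0.05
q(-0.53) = -1.73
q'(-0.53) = 24.40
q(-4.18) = 0.16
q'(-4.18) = 0.03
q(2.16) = 0.70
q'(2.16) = 0.70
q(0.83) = 0.24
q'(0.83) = 0.22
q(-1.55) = 0.34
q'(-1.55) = 0.21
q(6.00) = -0.33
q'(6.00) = 0.12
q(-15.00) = 0.06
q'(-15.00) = 0.00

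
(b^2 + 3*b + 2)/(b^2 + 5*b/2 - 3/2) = 2*(b^2 + 3*b + 2)/(2*b^2 + 5*b - 3)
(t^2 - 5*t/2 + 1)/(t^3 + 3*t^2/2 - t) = (t - 2)/(t*(t + 2))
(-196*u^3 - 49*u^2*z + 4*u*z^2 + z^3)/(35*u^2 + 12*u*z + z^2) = (-28*u^2 - 3*u*z + z^2)/(5*u + z)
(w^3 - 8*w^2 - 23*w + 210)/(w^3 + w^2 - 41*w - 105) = (w - 6)/(w + 3)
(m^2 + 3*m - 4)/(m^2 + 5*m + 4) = (m - 1)/(m + 1)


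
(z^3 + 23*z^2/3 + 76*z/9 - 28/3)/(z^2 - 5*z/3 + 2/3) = (z^2 + 25*z/3 + 14)/(z - 1)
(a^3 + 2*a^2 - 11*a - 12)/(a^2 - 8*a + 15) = (a^2 + 5*a + 4)/(a - 5)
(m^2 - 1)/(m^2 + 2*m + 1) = (m - 1)/(m + 1)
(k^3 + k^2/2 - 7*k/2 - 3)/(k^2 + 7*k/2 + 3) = (k^2 - k - 2)/(k + 2)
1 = 1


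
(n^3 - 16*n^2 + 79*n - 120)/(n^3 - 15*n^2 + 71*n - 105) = (n - 8)/(n - 7)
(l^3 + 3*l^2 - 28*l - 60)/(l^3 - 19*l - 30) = (l + 6)/(l + 3)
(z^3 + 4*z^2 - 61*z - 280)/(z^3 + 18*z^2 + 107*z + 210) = (z - 8)/(z + 6)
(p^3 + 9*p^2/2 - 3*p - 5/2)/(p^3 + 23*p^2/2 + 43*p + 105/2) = (2*p^2 - p - 1)/(2*p^2 + 13*p + 21)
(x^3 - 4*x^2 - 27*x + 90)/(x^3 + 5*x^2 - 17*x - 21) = (x^2 - x - 30)/(x^2 + 8*x + 7)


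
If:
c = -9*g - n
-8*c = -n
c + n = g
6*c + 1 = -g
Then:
No Solution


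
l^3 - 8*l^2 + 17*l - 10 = (l - 5)*(l - 2)*(l - 1)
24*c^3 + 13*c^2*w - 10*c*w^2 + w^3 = (-8*c + w)*(-3*c + w)*(c + w)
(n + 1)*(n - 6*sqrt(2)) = n^2 - 6*sqrt(2)*n + n - 6*sqrt(2)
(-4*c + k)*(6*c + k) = -24*c^2 + 2*c*k + k^2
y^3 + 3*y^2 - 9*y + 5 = (y - 1)^2*(y + 5)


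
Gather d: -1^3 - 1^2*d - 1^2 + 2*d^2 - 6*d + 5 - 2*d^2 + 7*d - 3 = 0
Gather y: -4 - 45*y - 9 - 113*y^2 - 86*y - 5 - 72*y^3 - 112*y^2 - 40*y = -72*y^3 - 225*y^2 - 171*y - 18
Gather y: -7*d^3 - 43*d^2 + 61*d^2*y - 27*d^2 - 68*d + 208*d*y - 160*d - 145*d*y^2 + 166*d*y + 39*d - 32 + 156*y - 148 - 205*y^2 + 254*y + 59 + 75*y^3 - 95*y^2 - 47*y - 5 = -7*d^3 - 70*d^2 - 189*d + 75*y^3 + y^2*(-145*d - 300) + y*(61*d^2 + 374*d + 363) - 126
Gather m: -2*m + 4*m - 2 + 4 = 2*m + 2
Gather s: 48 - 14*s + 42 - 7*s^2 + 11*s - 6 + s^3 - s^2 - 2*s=s^3 - 8*s^2 - 5*s + 84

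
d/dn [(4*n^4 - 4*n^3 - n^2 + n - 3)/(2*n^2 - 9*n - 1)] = (16*n^5 - 116*n^4 + 56*n^3 + 19*n^2 + 14*n - 28)/(4*n^4 - 36*n^3 + 77*n^2 + 18*n + 1)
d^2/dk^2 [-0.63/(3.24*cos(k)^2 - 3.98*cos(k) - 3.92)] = (-26.453952*(1 - cos(k)^2)^2 + 24.371928*cos(k)^3 - 55.212444*cos(k)^2 - 38.914848*cos(k) + 62.415864)/(-3.24*cos(k)^2 + 3.98*cos(k) + 3.92)^3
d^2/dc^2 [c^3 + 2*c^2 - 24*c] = 6*c + 4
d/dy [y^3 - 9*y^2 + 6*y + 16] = 3*y^2 - 18*y + 6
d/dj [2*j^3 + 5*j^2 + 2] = 2*j*(3*j + 5)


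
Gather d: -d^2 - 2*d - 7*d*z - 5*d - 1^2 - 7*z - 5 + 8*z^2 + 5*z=-d^2 + d*(-7*z - 7) + 8*z^2 - 2*z - 6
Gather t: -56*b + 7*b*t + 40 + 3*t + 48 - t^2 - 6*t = -56*b - t^2 + t*(7*b - 3) + 88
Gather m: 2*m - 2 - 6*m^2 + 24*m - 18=-6*m^2 + 26*m - 20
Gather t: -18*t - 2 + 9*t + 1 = -9*t - 1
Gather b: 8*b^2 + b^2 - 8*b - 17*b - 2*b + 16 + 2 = 9*b^2 - 27*b + 18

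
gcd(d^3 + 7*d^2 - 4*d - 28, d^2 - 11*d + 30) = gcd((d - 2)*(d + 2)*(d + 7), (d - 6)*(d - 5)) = 1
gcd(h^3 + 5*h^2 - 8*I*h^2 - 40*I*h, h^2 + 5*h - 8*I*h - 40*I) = h^2 + h*(5 - 8*I) - 40*I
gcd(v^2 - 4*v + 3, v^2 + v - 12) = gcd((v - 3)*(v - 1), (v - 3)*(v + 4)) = v - 3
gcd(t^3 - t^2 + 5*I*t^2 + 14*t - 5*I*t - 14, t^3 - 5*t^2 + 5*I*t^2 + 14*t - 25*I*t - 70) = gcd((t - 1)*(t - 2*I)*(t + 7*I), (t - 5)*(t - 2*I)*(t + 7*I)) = t^2 + 5*I*t + 14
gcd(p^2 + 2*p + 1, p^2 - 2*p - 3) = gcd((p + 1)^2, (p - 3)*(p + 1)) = p + 1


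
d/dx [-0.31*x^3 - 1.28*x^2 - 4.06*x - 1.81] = -0.93*x^2 - 2.56*x - 4.06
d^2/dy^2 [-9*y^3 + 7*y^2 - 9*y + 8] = 14 - 54*y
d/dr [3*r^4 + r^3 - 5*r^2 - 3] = r*(12*r^2 + 3*r - 10)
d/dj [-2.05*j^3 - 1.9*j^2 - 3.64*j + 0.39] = -6.15*j^2 - 3.8*j - 3.64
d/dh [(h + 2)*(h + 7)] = 2*h + 9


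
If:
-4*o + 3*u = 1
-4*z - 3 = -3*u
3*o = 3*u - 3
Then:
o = 2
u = 3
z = 3/2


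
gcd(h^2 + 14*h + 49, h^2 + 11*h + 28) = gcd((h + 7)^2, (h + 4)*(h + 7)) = h + 7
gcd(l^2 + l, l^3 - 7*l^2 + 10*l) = l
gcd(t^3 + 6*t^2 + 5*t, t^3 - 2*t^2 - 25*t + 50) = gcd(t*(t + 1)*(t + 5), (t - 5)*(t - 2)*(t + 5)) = t + 5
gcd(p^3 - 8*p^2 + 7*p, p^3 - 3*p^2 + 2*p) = p^2 - p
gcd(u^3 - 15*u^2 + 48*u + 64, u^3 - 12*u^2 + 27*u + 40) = u^2 - 7*u - 8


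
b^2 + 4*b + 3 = (b + 1)*(b + 3)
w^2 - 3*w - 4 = (w - 4)*(w + 1)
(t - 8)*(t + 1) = t^2 - 7*t - 8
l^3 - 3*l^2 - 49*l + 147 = (l - 7)*(l - 3)*(l + 7)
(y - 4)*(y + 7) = y^2 + 3*y - 28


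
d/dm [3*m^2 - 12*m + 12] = 6*m - 12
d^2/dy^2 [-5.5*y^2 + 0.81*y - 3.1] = -11.0000000000000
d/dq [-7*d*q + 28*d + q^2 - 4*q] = -7*d + 2*q - 4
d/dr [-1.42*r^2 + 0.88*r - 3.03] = 0.88 - 2.84*r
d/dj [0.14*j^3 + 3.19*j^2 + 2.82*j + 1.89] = 0.42*j^2 + 6.38*j + 2.82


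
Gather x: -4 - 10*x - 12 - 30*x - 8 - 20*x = -60*x - 24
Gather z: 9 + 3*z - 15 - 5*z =-2*z - 6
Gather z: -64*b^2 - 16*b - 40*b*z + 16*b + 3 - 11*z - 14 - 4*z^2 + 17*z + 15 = -64*b^2 - 4*z^2 + z*(6 - 40*b) + 4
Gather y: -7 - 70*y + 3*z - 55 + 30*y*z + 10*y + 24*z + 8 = y*(30*z - 60) + 27*z - 54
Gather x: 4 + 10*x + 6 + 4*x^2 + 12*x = 4*x^2 + 22*x + 10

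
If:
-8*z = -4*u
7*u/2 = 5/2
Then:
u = 5/7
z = 5/14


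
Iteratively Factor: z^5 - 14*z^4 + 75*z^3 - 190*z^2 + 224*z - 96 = (z - 1)*(z^4 - 13*z^3 + 62*z^2 - 128*z + 96) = (z - 4)*(z - 1)*(z^3 - 9*z^2 + 26*z - 24) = (z - 4)^2*(z - 1)*(z^2 - 5*z + 6) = (z - 4)^2*(z - 3)*(z - 1)*(z - 2)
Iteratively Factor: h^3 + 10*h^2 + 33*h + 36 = (h + 4)*(h^2 + 6*h + 9) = (h + 3)*(h + 4)*(h + 3)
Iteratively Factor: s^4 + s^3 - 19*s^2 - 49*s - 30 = (s - 5)*(s^3 + 6*s^2 + 11*s + 6) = (s - 5)*(s + 2)*(s^2 + 4*s + 3) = (s - 5)*(s + 2)*(s + 3)*(s + 1)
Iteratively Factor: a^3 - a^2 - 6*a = (a)*(a^2 - a - 6) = a*(a + 2)*(a - 3)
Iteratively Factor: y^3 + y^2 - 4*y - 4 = (y - 2)*(y^2 + 3*y + 2) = (y - 2)*(y + 1)*(y + 2)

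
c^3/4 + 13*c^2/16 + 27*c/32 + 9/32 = (c/4 + 1/4)*(c + 3/4)*(c + 3/2)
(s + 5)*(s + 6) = s^2 + 11*s + 30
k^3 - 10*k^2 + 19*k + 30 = (k - 6)*(k - 5)*(k + 1)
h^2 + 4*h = h*(h + 4)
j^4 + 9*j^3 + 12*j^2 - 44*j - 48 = (j - 2)*(j + 1)*(j + 4)*(j + 6)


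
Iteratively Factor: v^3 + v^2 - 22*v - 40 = (v - 5)*(v^2 + 6*v + 8) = (v - 5)*(v + 2)*(v + 4)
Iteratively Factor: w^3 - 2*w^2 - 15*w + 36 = (w - 3)*(w^2 + w - 12) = (w - 3)^2*(w + 4)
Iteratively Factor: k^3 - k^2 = (k - 1)*(k^2) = k*(k - 1)*(k)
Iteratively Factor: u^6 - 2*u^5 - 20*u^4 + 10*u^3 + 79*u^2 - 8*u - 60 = (u + 3)*(u^5 - 5*u^4 - 5*u^3 + 25*u^2 + 4*u - 20) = (u - 2)*(u + 3)*(u^4 - 3*u^3 - 11*u^2 + 3*u + 10) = (u - 2)*(u - 1)*(u + 3)*(u^3 - 2*u^2 - 13*u - 10) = (u - 2)*(u - 1)*(u + 2)*(u + 3)*(u^2 - 4*u - 5) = (u - 2)*(u - 1)*(u + 1)*(u + 2)*(u + 3)*(u - 5)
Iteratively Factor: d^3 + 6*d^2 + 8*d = (d + 2)*(d^2 + 4*d) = (d + 2)*(d + 4)*(d)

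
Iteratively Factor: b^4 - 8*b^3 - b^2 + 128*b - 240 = (b - 4)*(b^3 - 4*b^2 - 17*b + 60) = (b - 4)*(b - 3)*(b^2 - b - 20) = (b - 4)*(b - 3)*(b + 4)*(b - 5)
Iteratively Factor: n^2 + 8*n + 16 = (n + 4)*(n + 4)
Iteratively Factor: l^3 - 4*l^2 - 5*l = (l + 1)*(l^2 - 5*l) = l*(l + 1)*(l - 5)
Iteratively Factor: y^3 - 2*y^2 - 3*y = (y)*(y^2 - 2*y - 3) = y*(y - 3)*(y + 1)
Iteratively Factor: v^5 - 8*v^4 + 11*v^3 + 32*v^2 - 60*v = (v)*(v^4 - 8*v^3 + 11*v^2 + 32*v - 60) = v*(v + 2)*(v^3 - 10*v^2 + 31*v - 30) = v*(v - 3)*(v + 2)*(v^2 - 7*v + 10) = v*(v - 3)*(v - 2)*(v + 2)*(v - 5)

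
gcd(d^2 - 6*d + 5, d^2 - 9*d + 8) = d - 1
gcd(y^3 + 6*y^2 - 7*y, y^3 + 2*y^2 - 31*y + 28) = y^2 + 6*y - 7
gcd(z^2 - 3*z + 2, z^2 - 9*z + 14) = z - 2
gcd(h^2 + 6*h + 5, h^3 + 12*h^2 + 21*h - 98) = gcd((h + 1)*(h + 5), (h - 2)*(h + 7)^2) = 1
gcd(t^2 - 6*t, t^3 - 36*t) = t^2 - 6*t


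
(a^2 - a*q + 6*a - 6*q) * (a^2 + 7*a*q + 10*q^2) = a^4 + 6*a^3*q + 6*a^3 + 3*a^2*q^2 + 36*a^2*q - 10*a*q^3 + 18*a*q^2 - 60*q^3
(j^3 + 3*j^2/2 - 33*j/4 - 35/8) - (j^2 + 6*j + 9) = j^3 + j^2/2 - 57*j/4 - 107/8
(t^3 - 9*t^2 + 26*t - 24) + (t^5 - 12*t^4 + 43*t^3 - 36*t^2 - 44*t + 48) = t^5 - 12*t^4 + 44*t^3 - 45*t^2 - 18*t + 24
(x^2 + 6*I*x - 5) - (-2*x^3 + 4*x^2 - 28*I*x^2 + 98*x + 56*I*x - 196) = 2*x^3 - 3*x^2 + 28*I*x^2 - 98*x - 50*I*x + 191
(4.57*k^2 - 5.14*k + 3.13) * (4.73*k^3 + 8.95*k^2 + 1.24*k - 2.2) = 21.6161*k^5 + 16.5893*k^4 - 25.5313*k^3 + 11.5859*k^2 + 15.1892*k - 6.886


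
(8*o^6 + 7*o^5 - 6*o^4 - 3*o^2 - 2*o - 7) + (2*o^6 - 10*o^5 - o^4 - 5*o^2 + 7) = 10*o^6 - 3*o^5 - 7*o^4 - 8*o^2 - 2*o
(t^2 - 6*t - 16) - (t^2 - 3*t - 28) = 12 - 3*t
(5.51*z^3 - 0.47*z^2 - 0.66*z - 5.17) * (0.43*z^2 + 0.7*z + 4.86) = 2.3693*z^5 + 3.6549*z^4 + 26.1658*z^3 - 4.9693*z^2 - 6.8266*z - 25.1262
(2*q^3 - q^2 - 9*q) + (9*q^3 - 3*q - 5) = 11*q^3 - q^2 - 12*q - 5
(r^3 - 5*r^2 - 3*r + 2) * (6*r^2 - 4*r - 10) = 6*r^5 - 34*r^4 - 8*r^3 + 74*r^2 + 22*r - 20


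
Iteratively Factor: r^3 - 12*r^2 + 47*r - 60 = (r - 4)*(r^2 - 8*r + 15) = (r - 5)*(r - 4)*(r - 3)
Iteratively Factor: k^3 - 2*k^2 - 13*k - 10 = (k + 2)*(k^2 - 4*k - 5) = (k + 1)*(k + 2)*(k - 5)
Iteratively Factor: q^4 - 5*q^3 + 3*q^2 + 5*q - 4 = (q + 1)*(q^3 - 6*q^2 + 9*q - 4) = (q - 4)*(q + 1)*(q^2 - 2*q + 1) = (q - 4)*(q - 1)*(q + 1)*(q - 1)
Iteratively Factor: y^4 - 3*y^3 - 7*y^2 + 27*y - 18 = (y - 3)*(y^3 - 7*y + 6) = (y - 3)*(y - 2)*(y^2 + 2*y - 3) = (y - 3)*(y - 2)*(y - 1)*(y + 3)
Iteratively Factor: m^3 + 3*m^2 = (m)*(m^2 + 3*m) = m*(m + 3)*(m)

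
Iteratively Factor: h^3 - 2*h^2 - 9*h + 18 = (h + 3)*(h^2 - 5*h + 6) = (h - 2)*(h + 3)*(h - 3)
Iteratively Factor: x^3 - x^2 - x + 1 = (x - 1)*(x^2 - 1) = (x - 1)^2*(x + 1)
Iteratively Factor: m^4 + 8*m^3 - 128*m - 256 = (m + 4)*(m^3 + 4*m^2 - 16*m - 64) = (m - 4)*(m + 4)*(m^2 + 8*m + 16) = (m - 4)*(m + 4)^2*(m + 4)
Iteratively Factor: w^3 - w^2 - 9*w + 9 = (w - 1)*(w^2 - 9) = (w - 3)*(w - 1)*(w + 3)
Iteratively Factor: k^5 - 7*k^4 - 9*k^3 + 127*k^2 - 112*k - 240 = (k - 4)*(k^4 - 3*k^3 - 21*k^2 + 43*k + 60) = (k - 4)*(k + 4)*(k^3 - 7*k^2 + 7*k + 15) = (k - 4)*(k + 1)*(k + 4)*(k^2 - 8*k + 15) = (k - 4)*(k - 3)*(k + 1)*(k + 4)*(k - 5)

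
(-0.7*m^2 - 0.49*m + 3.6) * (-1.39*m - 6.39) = 0.973*m^3 + 5.1541*m^2 - 1.8729*m - 23.004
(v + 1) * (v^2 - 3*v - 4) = v^3 - 2*v^2 - 7*v - 4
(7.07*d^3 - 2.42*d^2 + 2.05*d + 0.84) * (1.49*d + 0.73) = 10.5343*d^4 + 1.5553*d^3 + 1.2879*d^2 + 2.7481*d + 0.6132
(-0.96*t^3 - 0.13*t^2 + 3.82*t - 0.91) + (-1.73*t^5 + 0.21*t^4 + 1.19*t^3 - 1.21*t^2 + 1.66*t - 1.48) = -1.73*t^5 + 0.21*t^4 + 0.23*t^3 - 1.34*t^2 + 5.48*t - 2.39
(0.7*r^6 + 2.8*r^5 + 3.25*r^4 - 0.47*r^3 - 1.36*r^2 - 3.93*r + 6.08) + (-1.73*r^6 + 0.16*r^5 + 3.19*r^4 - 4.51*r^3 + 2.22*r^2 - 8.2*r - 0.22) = -1.03*r^6 + 2.96*r^5 + 6.44*r^4 - 4.98*r^3 + 0.86*r^2 - 12.13*r + 5.86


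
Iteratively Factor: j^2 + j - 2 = (j + 2)*(j - 1)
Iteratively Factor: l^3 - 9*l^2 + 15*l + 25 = (l + 1)*(l^2 - 10*l + 25) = (l - 5)*(l + 1)*(l - 5)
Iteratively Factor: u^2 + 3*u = (u)*(u + 3)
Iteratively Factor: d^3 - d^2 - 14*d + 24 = (d - 3)*(d^2 + 2*d - 8) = (d - 3)*(d + 4)*(d - 2)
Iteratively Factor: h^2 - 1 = (h + 1)*(h - 1)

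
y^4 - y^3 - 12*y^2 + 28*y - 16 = (y - 2)^2*(y - 1)*(y + 4)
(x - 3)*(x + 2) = x^2 - x - 6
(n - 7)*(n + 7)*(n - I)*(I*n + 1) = I*n^4 + 2*n^3 - 50*I*n^2 - 98*n + 49*I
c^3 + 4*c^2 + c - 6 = (c - 1)*(c + 2)*(c + 3)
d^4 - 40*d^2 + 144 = (d - 6)*(d - 2)*(d + 2)*(d + 6)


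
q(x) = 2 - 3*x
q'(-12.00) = -3.00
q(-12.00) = 38.00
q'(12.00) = -3.00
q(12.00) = -34.00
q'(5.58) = -3.00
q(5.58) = -14.74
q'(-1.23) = -3.00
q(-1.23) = 5.69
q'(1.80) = -3.00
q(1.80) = -3.40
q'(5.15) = -3.00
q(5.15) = -13.45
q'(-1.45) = -3.00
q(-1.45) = 6.35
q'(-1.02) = -3.00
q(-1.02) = 5.06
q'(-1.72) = -3.00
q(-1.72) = 7.16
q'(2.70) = -3.00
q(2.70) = -6.10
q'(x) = -3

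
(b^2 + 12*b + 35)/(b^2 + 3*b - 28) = (b + 5)/(b - 4)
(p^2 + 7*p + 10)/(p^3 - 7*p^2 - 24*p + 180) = (p + 2)/(p^2 - 12*p + 36)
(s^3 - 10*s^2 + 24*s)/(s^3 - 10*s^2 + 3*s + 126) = s*(s - 4)/(s^2 - 4*s - 21)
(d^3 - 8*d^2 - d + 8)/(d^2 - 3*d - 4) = (d^2 - 9*d + 8)/(d - 4)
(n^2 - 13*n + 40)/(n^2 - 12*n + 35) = (n - 8)/(n - 7)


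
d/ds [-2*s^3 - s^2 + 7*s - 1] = -6*s^2 - 2*s + 7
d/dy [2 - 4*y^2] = -8*y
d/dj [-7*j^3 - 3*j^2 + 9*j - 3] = -21*j^2 - 6*j + 9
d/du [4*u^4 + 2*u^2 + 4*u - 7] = 16*u^3 + 4*u + 4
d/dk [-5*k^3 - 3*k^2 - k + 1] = -15*k^2 - 6*k - 1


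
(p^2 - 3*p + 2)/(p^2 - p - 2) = (p - 1)/(p + 1)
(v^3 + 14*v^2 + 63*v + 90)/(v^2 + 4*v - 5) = (v^2 + 9*v + 18)/(v - 1)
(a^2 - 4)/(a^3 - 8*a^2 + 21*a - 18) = (a + 2)/(a^2 - 6*a + 9)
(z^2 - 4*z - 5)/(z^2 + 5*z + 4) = (z - 5)/(z + 4)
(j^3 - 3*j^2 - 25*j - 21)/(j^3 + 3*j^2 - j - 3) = (j - 7)/(j - 1)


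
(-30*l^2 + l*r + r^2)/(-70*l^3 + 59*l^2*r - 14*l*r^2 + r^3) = (6*l + r)/(14*l^2 - 9*l*r + r^2)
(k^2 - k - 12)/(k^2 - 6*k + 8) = (k + 3)/(k - 2)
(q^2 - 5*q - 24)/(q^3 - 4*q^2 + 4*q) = (q^2 - 5*q - 24)/(q*(q^2 - 4*q + 4))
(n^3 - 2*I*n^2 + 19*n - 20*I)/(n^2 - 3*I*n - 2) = (n^2 - I*n + 20)/(n - 2*I)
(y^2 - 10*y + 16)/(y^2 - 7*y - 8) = (y - 2)/(y + 1)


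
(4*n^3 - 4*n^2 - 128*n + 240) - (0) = 4*n^3 - 4*n^2 - 128*n + 240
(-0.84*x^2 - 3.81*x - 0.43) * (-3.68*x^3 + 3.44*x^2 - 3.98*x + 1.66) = 3.0912*x^5 + 11.1312*x^4 - 8.1808*x^3 + 12.2902*x^2 - 4.6132*x - 0.7138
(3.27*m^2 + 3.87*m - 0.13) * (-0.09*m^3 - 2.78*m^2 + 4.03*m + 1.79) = -0.2943*m^5 - 9.4389*m^4 + 2.4312*m^3 + 21.8108*m^2 + 6.4034*m - 0.2327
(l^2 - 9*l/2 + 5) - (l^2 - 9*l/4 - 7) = 12 - 9*l/4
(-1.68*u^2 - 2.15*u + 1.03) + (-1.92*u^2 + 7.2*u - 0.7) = -3.6*u^2 + 5.05*u + 0.33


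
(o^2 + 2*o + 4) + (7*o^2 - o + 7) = 8*o^2 + o + 11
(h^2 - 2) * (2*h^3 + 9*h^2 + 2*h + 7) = 2*h^5 + 9*h^4 - 2*h^3 - 11*h^2 - 4*h - 14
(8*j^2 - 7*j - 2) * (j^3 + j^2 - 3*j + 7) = 8*j^5 + j^4 - 33*j^3 + 75*j^2 - 43*j - 14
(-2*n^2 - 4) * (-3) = 6*n^2 + 12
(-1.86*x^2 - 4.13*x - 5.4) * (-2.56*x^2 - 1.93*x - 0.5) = 4.7616*x^4 + 14.1626*x^3 + 22.7249*x^2 + 12.487*x + 2.7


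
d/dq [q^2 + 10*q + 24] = 2*q + 10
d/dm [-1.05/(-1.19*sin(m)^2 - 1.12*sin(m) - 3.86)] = -(2.499*sin(m) + 1.176)*cos(m)/(1.19*sin(m)^2 + 1.12*sin(m) + 3.86)^2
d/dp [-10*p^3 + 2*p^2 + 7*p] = -30*p^2 + 4*p + 7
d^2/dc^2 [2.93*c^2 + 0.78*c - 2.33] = 5.86000000000000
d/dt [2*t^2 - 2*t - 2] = 4*t - 2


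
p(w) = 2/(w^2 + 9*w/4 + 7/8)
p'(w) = 2*(-2*w - 9/4)/(w^2 + 9*w/4 + 7/8)^2 = 32*(-8*w - 9)/(8*w^2 + 18*w + 7)^2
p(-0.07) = 2.77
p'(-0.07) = -8.09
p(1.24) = 0.38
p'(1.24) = -0.35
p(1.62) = 0.28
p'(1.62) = -0.22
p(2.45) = 0.16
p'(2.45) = -0.09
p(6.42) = 0.04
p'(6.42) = -0.01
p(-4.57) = 0.17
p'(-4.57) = 0.10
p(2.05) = 0.21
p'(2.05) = -0.14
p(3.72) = 0.09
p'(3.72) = -0.04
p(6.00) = 0.04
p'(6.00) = -0.01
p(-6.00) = 0.09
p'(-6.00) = 0.04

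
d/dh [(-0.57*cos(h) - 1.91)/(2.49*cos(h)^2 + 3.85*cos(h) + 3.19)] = (1.4193*sin(h)^2 - 9.5118*cos(h) - 6.9545)*sin(h)/(2.49*cos(h)^2 + 3.85*cos(h) + 3.19)^2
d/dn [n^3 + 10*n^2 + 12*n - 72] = 3*n^2 + 20*n + 12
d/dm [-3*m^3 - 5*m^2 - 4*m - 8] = -9*m^2 - 10*m - 4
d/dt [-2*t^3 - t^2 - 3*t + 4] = -6*t^2 - 2*t - 3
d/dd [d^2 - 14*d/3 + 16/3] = 2*d - 14/3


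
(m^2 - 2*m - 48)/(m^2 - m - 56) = (m + 6)/(m + 7)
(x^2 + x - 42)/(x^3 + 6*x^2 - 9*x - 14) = (x - 6)/(x^2 - x - 2)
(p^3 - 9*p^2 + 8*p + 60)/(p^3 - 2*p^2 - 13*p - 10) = (p - 6)/(p + 1)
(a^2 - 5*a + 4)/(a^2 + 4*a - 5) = (a - 4)/(a + 5)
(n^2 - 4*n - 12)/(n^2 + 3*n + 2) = (n - 6)/(n + 1)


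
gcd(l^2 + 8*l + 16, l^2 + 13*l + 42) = 1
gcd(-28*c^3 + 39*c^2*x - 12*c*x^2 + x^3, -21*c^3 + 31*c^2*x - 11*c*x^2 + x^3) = 7*c^2 - 8*c*x + x^2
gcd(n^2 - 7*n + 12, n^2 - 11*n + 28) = n - 4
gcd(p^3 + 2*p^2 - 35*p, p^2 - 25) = p - 5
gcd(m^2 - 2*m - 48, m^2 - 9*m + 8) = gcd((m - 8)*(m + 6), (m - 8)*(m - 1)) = m - 8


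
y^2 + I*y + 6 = (y - 2*I)*(y + 3*I)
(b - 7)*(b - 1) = b^2 - 8*b + 7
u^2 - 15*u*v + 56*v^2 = (u - 8*v)*(u - 7*v)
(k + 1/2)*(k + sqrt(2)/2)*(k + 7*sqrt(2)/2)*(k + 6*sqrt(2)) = k^4 + k^3/2 + 10*sqrt(2)*k^3 + 5*sqrt(2)*k^2 + 103*k^2/2 + 103*k/4 + 21*sqrt(2)*k + 21*sqrt(2)/2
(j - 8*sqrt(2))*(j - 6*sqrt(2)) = j^2 - 14*sqrt(2)*j + 96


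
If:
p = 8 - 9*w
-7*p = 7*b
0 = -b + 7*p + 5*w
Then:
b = 40/67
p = -40/67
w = 64/67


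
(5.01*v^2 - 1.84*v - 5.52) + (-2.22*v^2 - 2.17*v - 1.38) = 2.79*v^2 - 4.01*v - 6.9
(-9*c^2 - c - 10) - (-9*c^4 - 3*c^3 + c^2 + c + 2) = 9*c^4 + 3*c^3 - 10*c^2 - 2*c - 12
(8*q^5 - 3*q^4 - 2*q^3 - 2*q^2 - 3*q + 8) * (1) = 8*q^5 - 3*q^4 - 2*q^3 - 2*q^2 - 3*q + 8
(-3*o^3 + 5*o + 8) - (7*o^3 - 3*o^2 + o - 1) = -10*o^3 + 3*o^2 + 4*o + 9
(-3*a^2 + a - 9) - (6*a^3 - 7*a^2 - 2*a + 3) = -6*a^3 + 4*a^2 + 3*a - 12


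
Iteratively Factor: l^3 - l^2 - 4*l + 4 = (l - 1)*(l^2 - 4) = (l - 1)*(l + 2)*(l - 2)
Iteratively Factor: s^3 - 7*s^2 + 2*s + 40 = (s - 5)*(s^2 - 2*s - 8) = (s - 5)*(s + 2)*(s - 4)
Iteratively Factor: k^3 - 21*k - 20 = (k + 1)*(k^2 - k - 20) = (k - 5)*(k + 1)*(k + 4)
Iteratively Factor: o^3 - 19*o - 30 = (o - 5)*(o^2 + 5*o + 6) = (o - 5)*(o + 3)*(o + 2)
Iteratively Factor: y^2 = (y)*(y)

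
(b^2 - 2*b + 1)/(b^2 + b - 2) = (b - 1)/(b + 2)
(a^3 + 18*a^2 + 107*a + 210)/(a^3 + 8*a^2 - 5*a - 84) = (a^2 + 11*a + 30)/(a^2 + a - 12)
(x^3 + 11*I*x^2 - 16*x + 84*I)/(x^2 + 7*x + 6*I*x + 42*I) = (x^2 + 5*I*x + 14)/(x + 7)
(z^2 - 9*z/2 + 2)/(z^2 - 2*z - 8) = (z - 1/2)/(z + 2)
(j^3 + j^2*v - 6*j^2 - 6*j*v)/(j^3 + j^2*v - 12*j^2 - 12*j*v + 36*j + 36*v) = j/(j - 6)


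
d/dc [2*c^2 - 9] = 4*c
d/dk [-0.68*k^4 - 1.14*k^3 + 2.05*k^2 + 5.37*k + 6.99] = -2.72*k^3 - 3.42*k^2 + 4.1*k + 5.37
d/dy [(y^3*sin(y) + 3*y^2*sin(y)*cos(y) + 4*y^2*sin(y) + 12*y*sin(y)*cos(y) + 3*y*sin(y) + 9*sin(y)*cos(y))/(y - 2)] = (y^4*cos(y) + 2*sqrt(2)*y^3*sin(y + pi/4) + 3*y^3*cos(2*y) - 2*y^2*sin(y) + 3*y^2*sin(2*y)/2 - 5*y^2*cos(y) + 6*y^2*cos(2*y) - 16*y*sin(y) - 6*y*sin(2*y) - 6*y*cos(y) - 15*y*cos(2*y) - 6*sin(y) - 33*sin(2*y)/2 - 18*cos(2*y))/(y - 2)^2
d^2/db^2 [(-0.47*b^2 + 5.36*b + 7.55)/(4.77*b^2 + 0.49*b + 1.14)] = (-1.4210854715202e-14*b^4 + 246.10815*b^3 + 1046.040966*b^2 - 68.999958*b - 85.695086)/(108.531333*b^6 + 33.446763*b^5 + 81.250749*b^4 + 16.104781*b^3 + 19.418418*b^2 + 1.910412*b + 1.481544)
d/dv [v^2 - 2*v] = 2*v - 2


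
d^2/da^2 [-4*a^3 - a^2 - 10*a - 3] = -24*a - 2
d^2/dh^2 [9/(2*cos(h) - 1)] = 18*(-cos(h) - cos(2*h) + 3)/(2*cos(h) - 1)^3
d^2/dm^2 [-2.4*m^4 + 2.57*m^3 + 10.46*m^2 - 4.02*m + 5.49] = -28.8*m^2 + 15.42*m + 20.92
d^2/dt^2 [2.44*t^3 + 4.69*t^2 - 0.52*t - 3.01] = 14.64*t + 9.38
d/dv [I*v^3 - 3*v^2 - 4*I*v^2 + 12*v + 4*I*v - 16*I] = 3*I*v^2 - 6*v - 8*I*v + 12 + 4*I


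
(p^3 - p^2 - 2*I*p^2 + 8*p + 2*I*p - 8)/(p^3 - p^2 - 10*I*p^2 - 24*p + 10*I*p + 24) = (p + 2*I)/(p - 6*I)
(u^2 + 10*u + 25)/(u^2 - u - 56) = (u^2 + 10*u + 25)/(u^2 - u - 56)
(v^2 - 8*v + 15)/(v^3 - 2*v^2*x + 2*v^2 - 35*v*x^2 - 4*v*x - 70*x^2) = (-v^2 + 8*v - 15)/(-v^3 + 2*v^2*x - 2*v^2 + 35*v*x^2 + 4*v*x + 70*x^2)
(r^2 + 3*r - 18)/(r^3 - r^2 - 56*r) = (-r^2 - 3*r + 18)/(r*(-r^2 + r + 56))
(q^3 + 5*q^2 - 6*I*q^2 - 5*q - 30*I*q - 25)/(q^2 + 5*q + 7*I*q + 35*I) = (q^2 - 6*I*q - 5)/(q + 7*I)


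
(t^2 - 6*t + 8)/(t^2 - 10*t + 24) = (t - 2)/(t - 6)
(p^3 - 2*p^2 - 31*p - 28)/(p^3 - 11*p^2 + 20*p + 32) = (p^2 - 3*p - 28)/(p^2 - 12*p + 32)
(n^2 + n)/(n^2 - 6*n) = (n + 1)/(n - 6)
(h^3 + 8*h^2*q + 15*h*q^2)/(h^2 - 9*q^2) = h*(-h - 5*q)/(-h + 3*q)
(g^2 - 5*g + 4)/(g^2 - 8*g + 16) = (g - 1)/(g - 4)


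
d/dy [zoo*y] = zoo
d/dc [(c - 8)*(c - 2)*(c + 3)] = 3*c^2 - 14*c - 14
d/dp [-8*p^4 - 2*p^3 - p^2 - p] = -32*p^3 - 6*p^2 - 2*p - 1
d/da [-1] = 0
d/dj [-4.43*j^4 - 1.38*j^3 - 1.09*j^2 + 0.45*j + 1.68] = -17.72*j^3 - 4.14*j^2 - 2.18*j + 0.45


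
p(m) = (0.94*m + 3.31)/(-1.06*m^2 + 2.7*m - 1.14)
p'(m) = (0.94*m + 3.31)*(2.12*m - 2.7)/(-1.06*m^2 + 2.7*m - 1.14)^2 + 0.94/(-1.06*m^2 + 2.7*m - 1.14) = (0.9964*m^2 + 7.0172*m - 10.0086)/(1.1236*m^4 - 5.724*m^3 + 9.7068*m^2 - 6.156*m + 1.2996)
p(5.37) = -0.49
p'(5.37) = 0.19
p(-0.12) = -2.16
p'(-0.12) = -4.95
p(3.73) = -1.17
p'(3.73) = 0.89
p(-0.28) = -1.54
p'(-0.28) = -3.04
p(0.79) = 12.23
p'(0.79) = -34.98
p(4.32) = -0.80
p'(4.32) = 0.45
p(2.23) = -13.85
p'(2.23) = 69.56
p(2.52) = -5.32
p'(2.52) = 12.29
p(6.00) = -0.39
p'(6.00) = 0.13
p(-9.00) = 0.05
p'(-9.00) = 0.00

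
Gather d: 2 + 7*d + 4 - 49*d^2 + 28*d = -49*d^2 + 35*d + 6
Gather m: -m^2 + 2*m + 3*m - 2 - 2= -m^2 + 5*m - 4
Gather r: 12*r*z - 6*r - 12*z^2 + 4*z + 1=r*(12*z - 6) - 12*z^2 + 4*z + 1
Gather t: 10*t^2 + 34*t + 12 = 10*t^2 + 34*t + 12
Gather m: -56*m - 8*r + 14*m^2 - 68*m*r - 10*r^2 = 14*m^2 + m*(-68*r - 56) - 10*r^2 - 8*r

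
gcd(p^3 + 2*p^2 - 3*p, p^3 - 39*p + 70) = 1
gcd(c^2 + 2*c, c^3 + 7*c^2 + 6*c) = c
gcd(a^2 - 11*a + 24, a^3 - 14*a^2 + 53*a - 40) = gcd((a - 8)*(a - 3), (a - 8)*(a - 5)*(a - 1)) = a - 8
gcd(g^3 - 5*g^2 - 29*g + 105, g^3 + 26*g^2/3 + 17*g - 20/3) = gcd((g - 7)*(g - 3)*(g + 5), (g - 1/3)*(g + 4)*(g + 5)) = g + 5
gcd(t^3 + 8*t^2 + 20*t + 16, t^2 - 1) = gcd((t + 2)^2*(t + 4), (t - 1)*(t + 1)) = 1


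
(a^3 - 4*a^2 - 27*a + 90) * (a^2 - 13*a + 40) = a^5 - 17*a^4 + 65*a^3 + 281*a^2 - 2250*a + 3600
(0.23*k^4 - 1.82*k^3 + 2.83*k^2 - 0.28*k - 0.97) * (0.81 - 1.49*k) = -0.3427*k^5 + 2.8981*k^4 - 5.6909*k^3 + 2.7095*k^2 + 1.2185*k - 0.7857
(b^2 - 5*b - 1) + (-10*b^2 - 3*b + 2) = -9*b^2 - 8*b + 1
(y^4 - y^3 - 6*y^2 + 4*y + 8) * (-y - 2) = -y^5 - y^4 + 8*y^3 + 8*y^2 - 16*y - 16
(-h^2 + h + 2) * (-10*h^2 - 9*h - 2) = 10*h^4 - h^3 - 27*h^2 - 20*h - 4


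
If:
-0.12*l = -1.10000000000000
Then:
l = 9.17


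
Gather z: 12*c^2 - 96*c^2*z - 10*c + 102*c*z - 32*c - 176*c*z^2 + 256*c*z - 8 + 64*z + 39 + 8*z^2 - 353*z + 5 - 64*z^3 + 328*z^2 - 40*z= 12*c^2 - 42*c - 64*z^3 + z^2*(336 - 176*c) + z*(-96*c^2 + 358*c - 329) + 36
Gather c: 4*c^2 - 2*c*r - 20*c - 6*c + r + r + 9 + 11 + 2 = 4*c^2 + c*(-2*r - 26) + 2*r + 22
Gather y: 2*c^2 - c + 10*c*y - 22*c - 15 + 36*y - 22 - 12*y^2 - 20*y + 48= 2*c^2 - 23*c - 12*y^2 + y*(10*c + 16) + 11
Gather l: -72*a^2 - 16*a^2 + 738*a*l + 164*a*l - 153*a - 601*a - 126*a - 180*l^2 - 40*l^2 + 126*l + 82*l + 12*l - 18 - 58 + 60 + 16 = -88*a^2 - 880*a - 220*l^2 + l*(902*a + 220)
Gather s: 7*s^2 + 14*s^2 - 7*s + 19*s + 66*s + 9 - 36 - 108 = 21*s^2 + 78*s - 135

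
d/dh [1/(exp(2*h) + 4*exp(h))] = 2*(-exp(h) - 2)*exp(-h)/(exp(h) + 4)^2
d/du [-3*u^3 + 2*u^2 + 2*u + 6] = -9*u^2 + 4*u + 2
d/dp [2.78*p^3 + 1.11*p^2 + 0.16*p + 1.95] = 8.34*p^2 + 2.22*p + 0.16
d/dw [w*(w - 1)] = 2*w - 1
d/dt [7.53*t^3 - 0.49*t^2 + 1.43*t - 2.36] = 22.59*t^2 - 0.98*t + 1.43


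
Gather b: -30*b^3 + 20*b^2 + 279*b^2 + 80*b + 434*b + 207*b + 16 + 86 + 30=-30*b^3 + 299*b^2 + 721*b + 132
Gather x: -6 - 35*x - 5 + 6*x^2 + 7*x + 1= 6*x^2 - 28*x - 10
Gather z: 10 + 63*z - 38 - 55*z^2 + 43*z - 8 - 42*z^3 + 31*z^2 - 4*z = -42*z^3 - 24*z^2 + 102*z - 36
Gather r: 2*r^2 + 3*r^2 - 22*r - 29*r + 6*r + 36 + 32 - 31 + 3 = 5*r^2 - 45*r + 40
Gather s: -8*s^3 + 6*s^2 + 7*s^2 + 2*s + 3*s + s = -8*s^3 + 13*s^2 + 6*s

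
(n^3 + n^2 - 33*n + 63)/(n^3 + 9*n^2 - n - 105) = (n - 3)/(n + 5)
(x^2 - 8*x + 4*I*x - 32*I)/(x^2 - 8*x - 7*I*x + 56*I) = (x + 4*I)/(x - 7*I)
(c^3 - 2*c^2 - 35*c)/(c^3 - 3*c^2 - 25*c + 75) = c*(c - 7)/(c^2 - 8*c + 15)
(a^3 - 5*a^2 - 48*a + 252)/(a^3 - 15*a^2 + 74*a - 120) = (a^2 + a - 42)/(a^2 - 9*a + 20)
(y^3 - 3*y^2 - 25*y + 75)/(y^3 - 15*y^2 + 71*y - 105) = (y + 5)/(y - 7)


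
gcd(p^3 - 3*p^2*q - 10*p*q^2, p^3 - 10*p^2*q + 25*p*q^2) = p^2 - 5*p*q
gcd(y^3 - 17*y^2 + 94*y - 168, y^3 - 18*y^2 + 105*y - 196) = y^2 - 11*y + 28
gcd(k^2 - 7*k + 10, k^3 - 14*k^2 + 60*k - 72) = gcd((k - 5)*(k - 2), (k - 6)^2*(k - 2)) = k - 2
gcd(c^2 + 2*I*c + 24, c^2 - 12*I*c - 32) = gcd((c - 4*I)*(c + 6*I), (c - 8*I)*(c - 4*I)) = c - 4*I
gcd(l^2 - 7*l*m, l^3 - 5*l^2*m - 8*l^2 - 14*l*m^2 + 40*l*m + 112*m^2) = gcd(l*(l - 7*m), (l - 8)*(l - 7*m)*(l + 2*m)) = l - 7*m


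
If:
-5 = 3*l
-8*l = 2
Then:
No Solution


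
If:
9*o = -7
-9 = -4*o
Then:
No Solution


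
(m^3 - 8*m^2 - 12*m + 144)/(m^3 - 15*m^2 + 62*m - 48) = (m^2 - 2*m - 24)/(m^2 - 9*m + 8)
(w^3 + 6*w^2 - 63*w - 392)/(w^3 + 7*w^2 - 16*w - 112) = (w^2 - w - 56)/(w^2 - 16)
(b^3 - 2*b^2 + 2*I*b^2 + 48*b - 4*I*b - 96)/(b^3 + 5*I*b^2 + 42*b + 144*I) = (b - 2)/(b + 3*I)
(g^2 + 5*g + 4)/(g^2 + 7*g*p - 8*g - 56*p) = (g^2 + 5*g + 4)/(g^2 + 7*g*p - 8*g - 56*p)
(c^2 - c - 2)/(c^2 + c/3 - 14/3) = 3*(c + 1)/(3*c + 7)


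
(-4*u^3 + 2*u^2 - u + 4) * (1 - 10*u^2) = 40*u^5 - 20*u^4 + 6*u^3 - 38*u^2 - u + 4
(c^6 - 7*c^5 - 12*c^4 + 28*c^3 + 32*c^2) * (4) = 4*c^6 - 28*c^5 - 48*c^4 + 112*c^3 + 128*c^2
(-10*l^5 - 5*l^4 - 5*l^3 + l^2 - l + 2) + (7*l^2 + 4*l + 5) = -10*l^5 - 5*l^4 - 5*l^3 + 8*l^2 + 3*l + 7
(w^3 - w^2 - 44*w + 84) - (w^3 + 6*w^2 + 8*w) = -7*w^2 - 52*w + 84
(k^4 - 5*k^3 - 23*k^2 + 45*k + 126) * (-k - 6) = -k^5 - k^4 + 53*k^3 + 93*k^2 - 396*k - 756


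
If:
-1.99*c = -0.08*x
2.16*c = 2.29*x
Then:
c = 0.00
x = 0.00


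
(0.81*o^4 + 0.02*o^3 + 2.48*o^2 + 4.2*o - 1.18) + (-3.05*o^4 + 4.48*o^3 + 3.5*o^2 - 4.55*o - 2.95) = -2.24*o^4 + 4.5*o^3 + 5.98*o^2 - 0.35*o - 4.13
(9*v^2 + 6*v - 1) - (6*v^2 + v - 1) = 3*v^2 + 5*v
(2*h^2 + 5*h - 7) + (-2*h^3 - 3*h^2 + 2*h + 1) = -2*h^3 - h^2 + 7*h - 6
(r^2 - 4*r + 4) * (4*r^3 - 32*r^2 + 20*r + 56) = 4*r^5 - 48*r^4 + 164*r^3 - 152*r^2 - 144*r + 224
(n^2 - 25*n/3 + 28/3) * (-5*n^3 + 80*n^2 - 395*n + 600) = -5*n^5 + 365*n^4/3 - 3325*n^3/3 + 13915*n^2/3 - 26060*n/3 + 5600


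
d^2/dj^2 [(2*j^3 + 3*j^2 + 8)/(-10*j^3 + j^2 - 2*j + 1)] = 2*(-320*j^6 + 120*j^5 - 4740*j^4 + 418*j^3 - 483*j^2 - 198*j - 27)/(1000*j^9 - 300*j^8 + 630*j^7 - 421*j^6 + 186*j^5 - 135*j^4 + 50*j^3 - 15*j^2 + 6*j - 1)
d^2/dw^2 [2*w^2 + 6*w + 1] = 4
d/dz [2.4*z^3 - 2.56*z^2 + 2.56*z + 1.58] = 7.2*z^2 - 5.12*z + 2.56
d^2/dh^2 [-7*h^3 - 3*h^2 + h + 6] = -42*h - 6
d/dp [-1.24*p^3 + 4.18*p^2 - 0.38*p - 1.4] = -3.72*p^2 + 8.36*p - 0.38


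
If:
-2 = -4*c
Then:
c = 1/2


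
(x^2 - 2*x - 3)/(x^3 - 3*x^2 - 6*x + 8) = (x^2 - 2*x - 3)/(x^3 - 3*x^2 - 6*x + 8)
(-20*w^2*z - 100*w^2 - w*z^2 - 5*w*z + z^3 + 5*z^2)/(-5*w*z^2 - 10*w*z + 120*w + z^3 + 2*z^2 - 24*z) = (4*w*z + 20*w + z^2 + 5*z)/(z^2 + 2*z - 24)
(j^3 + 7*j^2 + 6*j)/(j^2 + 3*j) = (j^2 + 7*j + 6)/(j + 3)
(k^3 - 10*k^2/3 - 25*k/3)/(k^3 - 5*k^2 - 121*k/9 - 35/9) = 3*k*(k - 5)/(3*k^2 - 20*k - 7)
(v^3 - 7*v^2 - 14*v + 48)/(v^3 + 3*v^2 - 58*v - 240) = (v^2 + v - 6)/(v^2 + 11*v + 30)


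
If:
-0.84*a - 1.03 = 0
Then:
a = -1.23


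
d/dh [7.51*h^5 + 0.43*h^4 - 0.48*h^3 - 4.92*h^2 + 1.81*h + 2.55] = 37.55*h^4 + 1.72*h^3 - 1.44*h^2 - 9.84*h + 1.81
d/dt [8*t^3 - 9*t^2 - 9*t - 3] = 24*t^2 - 18*t - 9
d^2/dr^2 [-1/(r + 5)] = -2/(r + 5)^3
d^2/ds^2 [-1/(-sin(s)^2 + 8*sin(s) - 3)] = 2*(-2*sin(s)^4 + 12*sin(s)^3 - 23*sin(s)^2 - 36*sin(s) + 61)/(sin(s)^2 - 8*sin(s) + 3)^3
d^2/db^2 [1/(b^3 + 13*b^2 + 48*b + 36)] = 2*(6*b^2 + 32*b + 51)/(b^7 + 27*b^6 + 291*b^5 + 1585*b^4 + 4560*b^3 + 6696*b^2 + 4752*b + 1296)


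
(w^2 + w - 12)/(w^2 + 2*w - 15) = (w + 4)/(w + 5)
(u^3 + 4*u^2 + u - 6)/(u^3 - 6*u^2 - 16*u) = (u^2 + 2*u - 3)/(u*(u - 8))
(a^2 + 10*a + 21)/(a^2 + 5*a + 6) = (a + 7)/(a + 2)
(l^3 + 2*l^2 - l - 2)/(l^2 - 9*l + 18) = (l^3 + 2*l^2 - l - 2)/(l^2 - 9*l + 18)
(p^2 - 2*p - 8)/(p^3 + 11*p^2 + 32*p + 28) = (p - 4)/(p^2 + 9*p + 14)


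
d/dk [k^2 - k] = 2*k - 1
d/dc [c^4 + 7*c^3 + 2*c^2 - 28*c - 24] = 4*c^3 + 21*c^2 + 4*c - 28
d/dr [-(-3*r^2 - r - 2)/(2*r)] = 3/2 - 1/r^2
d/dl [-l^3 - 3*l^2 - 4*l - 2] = -3*l^2 - 6*l - 4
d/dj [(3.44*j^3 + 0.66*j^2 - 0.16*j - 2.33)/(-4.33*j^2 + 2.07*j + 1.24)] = (-14.8952*j^4 + 14.2416*j^3 + 13.4702*j^2 - 18.541*j + 4.6247)/(18.7489*j^4 - 17.9262*j^3 - 6.4535*j^2 + 5.1336*j + 1.5376)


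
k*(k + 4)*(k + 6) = k^3 + 10*k^2 + 24*k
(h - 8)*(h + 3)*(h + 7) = h^3 + 2*h^2 - 59*h - 168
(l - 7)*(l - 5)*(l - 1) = l^3 - 13*l^2 + 47*l - 35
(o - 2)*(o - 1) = o^2 - 3*o + 2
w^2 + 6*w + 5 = (w + 1)*(w + 5)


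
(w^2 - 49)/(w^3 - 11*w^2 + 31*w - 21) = (w + 7)/(w^2 - 4*w + 3)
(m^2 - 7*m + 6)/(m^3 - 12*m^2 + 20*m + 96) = (m - 1)/(m^2 - 6*m - 16)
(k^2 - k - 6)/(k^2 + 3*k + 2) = (k - 3)/(k + 1)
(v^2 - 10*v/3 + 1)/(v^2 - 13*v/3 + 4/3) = (v - 3)/(v - 4)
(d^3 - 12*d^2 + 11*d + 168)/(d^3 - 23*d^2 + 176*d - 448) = (d + 3)/(d - 8)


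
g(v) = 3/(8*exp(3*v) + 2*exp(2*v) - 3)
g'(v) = 3*(-24*exp(3*v) - 4*exp(2*v))/(8*exp(3*v) + 2*exp(2*v) - 3)^2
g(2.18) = 0.00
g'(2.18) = -0.00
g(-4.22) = -1.00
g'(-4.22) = -0.00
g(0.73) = 0.04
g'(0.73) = -0.12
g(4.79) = 0.00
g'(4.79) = -0.00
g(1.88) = 0.00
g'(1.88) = -0.00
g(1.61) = 0.00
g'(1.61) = -0.01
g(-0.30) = 2.22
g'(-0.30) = -19.67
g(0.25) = 0.17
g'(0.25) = -0.58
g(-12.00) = -1.00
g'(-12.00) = 0.00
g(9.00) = 0.00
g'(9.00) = 0.00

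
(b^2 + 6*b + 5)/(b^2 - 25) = (b + 1)/(b - 5)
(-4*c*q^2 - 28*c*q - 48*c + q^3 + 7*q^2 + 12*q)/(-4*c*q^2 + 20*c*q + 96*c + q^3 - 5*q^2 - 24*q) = (q + 4)/(q - 8)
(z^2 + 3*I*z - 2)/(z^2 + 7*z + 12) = (z^2 + 3*I*z - 2)/(z^2 + 7*z + 12)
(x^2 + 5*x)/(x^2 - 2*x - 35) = x/(x - 7)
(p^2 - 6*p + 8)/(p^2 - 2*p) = (p - 4)/p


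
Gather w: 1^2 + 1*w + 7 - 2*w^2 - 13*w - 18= -2*w^2 - 12*w - 10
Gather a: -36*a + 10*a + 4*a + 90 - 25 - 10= 55 - 22*a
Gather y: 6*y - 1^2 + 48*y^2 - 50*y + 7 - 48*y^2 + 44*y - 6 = 0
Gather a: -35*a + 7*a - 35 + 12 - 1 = -28*a - 24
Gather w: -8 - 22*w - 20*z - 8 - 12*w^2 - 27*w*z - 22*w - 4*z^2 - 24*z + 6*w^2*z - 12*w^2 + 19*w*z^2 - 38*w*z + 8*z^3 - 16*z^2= w^2*(6*z - 24) + w*(19*z^2 - 65*z - 44) + 8*z^3 - 20*z^2 - 44*z - 16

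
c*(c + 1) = c^2 + c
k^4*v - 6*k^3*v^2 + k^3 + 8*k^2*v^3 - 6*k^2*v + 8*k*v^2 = k*(k - 4*v)*(k - 2*v)*(k*v + 1)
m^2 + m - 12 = (m - 3)*(m + 4)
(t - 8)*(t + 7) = t^2 - t - 56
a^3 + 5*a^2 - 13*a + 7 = (a - 1)^2*(a + 7)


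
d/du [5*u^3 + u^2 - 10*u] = 15*u^2 + 2*u - 10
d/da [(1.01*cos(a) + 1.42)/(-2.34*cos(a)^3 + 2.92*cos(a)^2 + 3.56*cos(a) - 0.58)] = (-4.7268*cos(a)^3 - 7.0192*cos(a)^2 + 8.2928*cos(a) + 5.641)*sin(a)/(5.4756*cos(a)^6 - 13.6656*cos(a)^5 - 8.1344*cos(a)^4 + 23.5048*cos(a)^3 + 9.2864*cos(a)^2 - 4.1296*cos(a) + 0.3364)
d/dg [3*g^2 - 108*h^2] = 6*g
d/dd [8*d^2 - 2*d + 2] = 16*d - 2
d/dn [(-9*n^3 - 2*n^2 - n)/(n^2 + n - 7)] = (-9*n^4 - 18*n^3 + 188*n^2 + 28*n + 7)/(n^4 + 2*n^3 - 13*n^2 - 14*n + 49)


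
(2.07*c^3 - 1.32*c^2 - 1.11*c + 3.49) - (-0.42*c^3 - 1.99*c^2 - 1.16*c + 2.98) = 2.49*c^3 + 0.67*c^2 + 0.0499999999999998*c + 0.51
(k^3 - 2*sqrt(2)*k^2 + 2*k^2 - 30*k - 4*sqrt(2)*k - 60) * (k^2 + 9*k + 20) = k^5 - 2*sqrt(2)*k^4 + 11*k^4 - 22*sqrt(2)*k^3 + 8*k^3 - 290*k^2 - 76*sqrt(2)*k^2 - 1140*k - 80*sqrt(2)*k - 1200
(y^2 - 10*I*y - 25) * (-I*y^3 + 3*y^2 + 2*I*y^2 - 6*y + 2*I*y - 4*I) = -I*y^5 - 7*y^4 + 2*I*y^4 + 14*y^3 - 3*I*y^3 - 55*y^2 + 6*I*y^2 + 110*y - 50*I*y + 100*I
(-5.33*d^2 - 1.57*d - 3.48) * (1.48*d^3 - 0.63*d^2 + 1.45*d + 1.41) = -7.8884*d^5 + 1.0343*d^4 - 11.8898*d^3 - 7.5994*d^2 - 7.2597*d - 4.9068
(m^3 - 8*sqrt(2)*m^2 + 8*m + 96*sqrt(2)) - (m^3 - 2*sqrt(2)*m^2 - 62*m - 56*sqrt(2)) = -6*sqrt(2)*m^2 + 70*m + 152*sqrt(2)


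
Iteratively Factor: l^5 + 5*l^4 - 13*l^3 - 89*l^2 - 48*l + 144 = (l - 1)*(l^4 + 6*l^3 - 7*l^2 - 96*l - 144) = (l - 1)*(l + 3)*(l^3 + 3*l^2 - 16*l - 48) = (l - 1)*(l + 3)*(l + 4)*(l^2 - l - 12) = (l - 4)*(l - 1)*(l + 3)*(l + 4)*(l + 3)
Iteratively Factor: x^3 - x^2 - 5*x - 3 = (x + 1)*(x^2 - 2*x - 3) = (x - 3)*(x + 1)*(x + 1)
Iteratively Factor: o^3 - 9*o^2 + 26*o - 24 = (o - 4)*(o^2 - 5*o + 6) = (o - 4)*(o - 2)*(o - 3)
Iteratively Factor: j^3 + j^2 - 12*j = (j - 3)*(j^2 + 4*j) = (j - 3)*(j + 4)*(j)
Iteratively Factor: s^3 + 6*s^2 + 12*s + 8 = (s + 2)*(s^2 + 4*s + 4) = (s + 2)^2*(s + 2)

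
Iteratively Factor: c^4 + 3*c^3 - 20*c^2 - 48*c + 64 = (c + 4)*(c^3 - c^2 - 16*c + 16) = (c - 1)*(c + 4)*(c^2 - 16) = (c - 4)*(c - 1)*(c + 4)*(c + 4)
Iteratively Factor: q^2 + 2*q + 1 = (q + 1)*(q + 1)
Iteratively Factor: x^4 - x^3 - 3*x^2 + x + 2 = (x - 2)*(x^3 + x^2 - x - 1) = (x - 2)*(x + 1)*(x^2 - 1) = (x - 2)*(x + 1)^2*(x - 1)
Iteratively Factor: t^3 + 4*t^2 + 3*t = (t + 1)*(t^2 + 3*t) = (t + 1)*(t + 3)*(t)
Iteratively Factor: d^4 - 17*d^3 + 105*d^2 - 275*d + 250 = (d - 5)*(d^3 - 12*d^2 + 45*d - 50) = (d - 5)^2*(d^2 - 7*d + 10) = (d - 5)^3*(d - 2)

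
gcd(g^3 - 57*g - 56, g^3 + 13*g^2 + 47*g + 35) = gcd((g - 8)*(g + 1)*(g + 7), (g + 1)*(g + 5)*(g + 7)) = g^2 + 8*g + 7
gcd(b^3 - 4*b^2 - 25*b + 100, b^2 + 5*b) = b + 5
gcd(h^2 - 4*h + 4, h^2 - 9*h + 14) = h - 2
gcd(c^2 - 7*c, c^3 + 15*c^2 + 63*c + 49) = 1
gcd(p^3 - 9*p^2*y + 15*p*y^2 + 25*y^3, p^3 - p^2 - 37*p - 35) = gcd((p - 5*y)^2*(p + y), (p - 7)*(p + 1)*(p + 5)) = 1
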